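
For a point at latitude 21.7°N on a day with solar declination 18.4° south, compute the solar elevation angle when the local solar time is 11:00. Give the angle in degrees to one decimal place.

Hour angle H = 15° × (11 − 12) = -15.00°.
With φ = 21.7°, δ = -18.4°, H = -15.00°: sin φ sin δ = -0.1167, cos φ cos δ cos H = 0.8516, so cos θ_z = 0.7349.
θ_z = arccos(0.7349) = 42.70°, so the elevation is 90° − 42.70° = 47.30°.

47.3°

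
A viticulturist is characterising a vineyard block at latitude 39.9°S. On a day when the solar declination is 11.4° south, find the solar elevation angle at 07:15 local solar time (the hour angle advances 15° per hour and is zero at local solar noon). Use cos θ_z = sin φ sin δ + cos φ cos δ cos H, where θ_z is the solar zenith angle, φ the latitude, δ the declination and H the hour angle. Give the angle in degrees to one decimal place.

Hour angle H = 15° × (7.25 − 12) = -71.25°.
cos θ_z = sin φ sin δ + cos φ cos δ cos H = (-0.6414)(-0.1977) + (0.7672)(0.9803)(0.3214) = 0.3685.
θ_z = arccos(0.3685) = 68.38°, so the elevation is 90° − 68.38° = 21.62°.

21.6°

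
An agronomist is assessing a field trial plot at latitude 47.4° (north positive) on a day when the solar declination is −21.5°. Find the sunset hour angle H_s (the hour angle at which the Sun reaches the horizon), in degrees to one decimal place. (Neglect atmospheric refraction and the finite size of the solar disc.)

The sunset hour angle satisfies cos H_s = −tan φ tan δ = 0.4284, giving H_s = 64.63°.

64.6°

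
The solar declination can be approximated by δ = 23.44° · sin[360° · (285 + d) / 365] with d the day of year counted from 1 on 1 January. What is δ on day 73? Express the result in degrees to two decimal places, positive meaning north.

-2.82°

360 × (285 + 73) / 365 = 353.096°; sin(353.096°) = -0.1202.
δ = 23.44 × -0.1202 = -2.817° ≈ -2.82°.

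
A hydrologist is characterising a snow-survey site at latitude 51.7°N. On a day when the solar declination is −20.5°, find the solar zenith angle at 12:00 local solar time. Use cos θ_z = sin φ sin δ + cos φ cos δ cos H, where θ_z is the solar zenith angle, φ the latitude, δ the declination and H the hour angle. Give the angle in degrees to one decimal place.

72.2°

Hour angle H = 15° × (12 − 12) = 0.00°.
cos θ_z = sin φ sin δ + cos φ cos δ cos H = (0.7848)(-0.3502) + (0.6198)(0.9367)(1.0000) = 0.3057.
θ_z = arccos(0.3057) = 72.20°.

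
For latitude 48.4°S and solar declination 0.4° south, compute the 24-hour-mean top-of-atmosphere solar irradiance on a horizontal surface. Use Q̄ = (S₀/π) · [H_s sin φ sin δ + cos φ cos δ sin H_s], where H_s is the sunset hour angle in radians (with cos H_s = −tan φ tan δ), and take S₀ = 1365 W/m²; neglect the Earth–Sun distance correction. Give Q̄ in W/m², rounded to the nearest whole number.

The sunset hour angle satisfies cos H_s = −tan φ tan δ = -0.0079, giving H_s = 90.45°. In radians, H_s = 1.5787.
H_s sin φ sin δ = 1.5787 × -0.7478 × -0.0070 = 0.0083.
cos φ cos δ sin H_s = 0.6639 × 1.0000 × 1.0000 = 0.6639.
Q̄ = (1365/π) × (0.0083 + 0.6639) = 434.49 × 0.6722 = 292.06 W/m².

292 W/m²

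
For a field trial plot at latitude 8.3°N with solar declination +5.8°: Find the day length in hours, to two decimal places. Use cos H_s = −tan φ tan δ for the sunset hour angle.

cos H_s = −tan(8.3°) · tan(5.8°) = -0.0148, so H_s = arccos(-0.0148) = 90.85°.
Day length = 2 H_s / 15° h⁻¹ = 181.70° / 15 = 12.113 h.

12.11 hours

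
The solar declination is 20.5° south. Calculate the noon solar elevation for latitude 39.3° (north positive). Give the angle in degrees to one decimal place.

At local solar noon the hour angle is zero, so the elevation is 90° − |φ − δ| = 90° − |39.3° − (-20.5°)| = 90° − 59.8° = 30.2°.

30.2°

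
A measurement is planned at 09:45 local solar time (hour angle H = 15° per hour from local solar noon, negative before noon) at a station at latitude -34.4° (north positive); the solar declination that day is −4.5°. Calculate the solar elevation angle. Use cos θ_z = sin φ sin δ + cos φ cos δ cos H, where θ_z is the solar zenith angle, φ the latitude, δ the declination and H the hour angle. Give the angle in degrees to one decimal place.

46.7°

Hour angle H = 15° × (9.75 − 12) = -33.75°.
cos θ_z = sin(-34.4°) sin(-4.5°) + cos(-34.4°) cos(-4.5°) cos(-33.75°) = 0.0443 + 0.6839 = 0.7282.
θ_z = arccos(0.7282) = 43.26°, so the elevation is 90° − 43.26° = 46.74°.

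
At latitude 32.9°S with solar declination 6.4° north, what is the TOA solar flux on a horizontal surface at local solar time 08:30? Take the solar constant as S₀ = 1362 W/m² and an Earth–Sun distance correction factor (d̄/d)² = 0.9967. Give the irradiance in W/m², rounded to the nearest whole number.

Hour angle H = 15° × (8.5 − 12) = -52.50°.
With φ = -32.9°, δ = 6.4°, H = -52.50°: sin φ sin δ = -0.0605, cos φ cos δ cos H = 0.5079, so cos θ_z = 0.4474.
Top-of-atmosphere irradiance = S₀ (d̄/d)² cos θ_z = 1362 × 0.9967 × 0.4474 = 607.35 W/m².

607 W/m²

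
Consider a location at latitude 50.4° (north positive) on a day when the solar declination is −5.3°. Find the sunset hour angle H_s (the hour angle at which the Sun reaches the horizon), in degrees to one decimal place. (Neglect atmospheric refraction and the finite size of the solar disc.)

83.6°

−tan φ tan δ = −(1.2088)(-0.0928) = 0.1122; H_s = arccos(0.1122) = 83.56°.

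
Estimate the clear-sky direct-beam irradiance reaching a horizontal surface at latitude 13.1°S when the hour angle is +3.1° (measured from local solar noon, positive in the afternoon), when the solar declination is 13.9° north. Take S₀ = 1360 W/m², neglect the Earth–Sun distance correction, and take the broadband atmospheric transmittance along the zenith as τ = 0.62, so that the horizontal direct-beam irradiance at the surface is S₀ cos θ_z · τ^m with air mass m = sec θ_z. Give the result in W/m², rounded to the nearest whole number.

707 W/m²

cos θ_z = sin(-13.1°) sin(13.9°) + cos(-13.1°) cos(13.9°) cos(3.10°) = -0.0544 + 0.9441 = 0.8897.
Air mass m = 1/cos θ_z = 1/0.8897 = 1.124; τ^m = 0.62^1.124 = 0.5843.
Surface direct beam = 1360 × 0.8897 × 0.5843 = 707.00 W/m².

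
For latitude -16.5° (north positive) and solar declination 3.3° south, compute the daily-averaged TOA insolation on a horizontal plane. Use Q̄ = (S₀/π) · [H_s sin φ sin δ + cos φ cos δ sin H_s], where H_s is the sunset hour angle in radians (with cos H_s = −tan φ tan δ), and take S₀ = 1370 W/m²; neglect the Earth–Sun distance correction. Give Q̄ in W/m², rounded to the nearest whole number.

429 W/m²

cos H_s = −tan(-16.5°) · tan(-3.3°) = -0.0171, so H_s = arccos(-0.0171) = 90.98°. In radians, H_s = 1.5879.
H_s sin φ sin δ = 1.5879 × -0.2840 × -0.0576 = 0.0260.
cos φ cos δ sin H_s = 0.9588 × 0.9983 × 0.9999 = 0.9571.
Q̄ = (1370/π) × (0.0260 + 0.9571) = 436.08 × 0.9831 = 428.71 W/m².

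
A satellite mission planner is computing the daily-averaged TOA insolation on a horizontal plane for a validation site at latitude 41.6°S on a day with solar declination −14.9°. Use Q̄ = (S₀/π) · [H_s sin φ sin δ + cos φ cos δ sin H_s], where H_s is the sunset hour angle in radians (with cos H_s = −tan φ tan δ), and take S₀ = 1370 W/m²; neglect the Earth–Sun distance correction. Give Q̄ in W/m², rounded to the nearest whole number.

−tan φ tan δ = −(-0.8878)(-0.2661) = -0.2362; H_s = arccos(-0.2362) = 103.66°. In radians, H_s = 1.8092.
H_s sin φ sin δ = 1.8092 × -0.6639 × -0.2571 = 0.3088.
cos φ cos δ sin H_s = 0.7478 × 0.9664 × 0.9717 = 0.7022.
Q̄ = (1370/π) × (0.3088 + 0.7022) = 436.08 × 1.0110 = 440.88 W/m².

441 W/m²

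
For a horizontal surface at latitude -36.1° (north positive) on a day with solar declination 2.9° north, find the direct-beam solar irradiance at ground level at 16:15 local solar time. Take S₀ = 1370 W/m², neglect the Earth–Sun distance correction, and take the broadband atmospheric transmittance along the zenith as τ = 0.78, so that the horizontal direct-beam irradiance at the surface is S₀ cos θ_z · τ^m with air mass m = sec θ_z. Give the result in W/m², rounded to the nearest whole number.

Hour angle H = 15° × (16.25 − 12) = 63.75°.
cos θ_z = sin φ sin δ + cos φ cos δ cos H = (-0.5892)(0.0506) + (0.8080)(0.9987)(0.4423) = 0.3271.
Air mass m = 1/cos θ_z = 1/0.3271 = 3.057; τ^m = 0.78^3.057 = 0.4679.
Surface direct beam = 1370 × 0.3271 × 0.4679 = 209.68 W/m².

210 W/m²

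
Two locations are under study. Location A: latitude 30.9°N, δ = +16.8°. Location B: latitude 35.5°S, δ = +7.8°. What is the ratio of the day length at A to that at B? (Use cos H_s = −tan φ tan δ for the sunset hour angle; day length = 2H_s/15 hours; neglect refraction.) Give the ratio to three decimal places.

1.190

A: H_s = arccos(−tan 30.9° · tan 16.8°) = 100.41°, so 2H_s/15 = 13.3880 h.
B: H_s = arccos(−tan -35.5° · tan 7.8°) = 84.39°, so 2H_s/15 = 11.2520 h.
Ratio A/B = 13.3880 / 11.2520 = 1.1898.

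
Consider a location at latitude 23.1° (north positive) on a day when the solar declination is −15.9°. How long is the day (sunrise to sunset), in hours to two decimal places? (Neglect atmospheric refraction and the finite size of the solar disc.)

11.07 hours

−tan φ tan δ = −(0.4265)(-0.2849) = 0.1215; H_s = arccos(0.1215) = 83.02°.
Day length = 2 H_s / 15° h⁻¹ = 166.04° / 15 = 11.069 h.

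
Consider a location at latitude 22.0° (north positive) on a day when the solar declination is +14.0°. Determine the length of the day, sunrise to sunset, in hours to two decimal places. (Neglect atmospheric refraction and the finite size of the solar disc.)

cos H_s = −tan(22.0°) · tan(14.0°) = -0.1007, so H_s = arccos(-0.1007) = 95.78°.
Day length = 2 H_s / 15° h⁻¹ = 191.56° / 15 = 12.771 h.

12.77 hours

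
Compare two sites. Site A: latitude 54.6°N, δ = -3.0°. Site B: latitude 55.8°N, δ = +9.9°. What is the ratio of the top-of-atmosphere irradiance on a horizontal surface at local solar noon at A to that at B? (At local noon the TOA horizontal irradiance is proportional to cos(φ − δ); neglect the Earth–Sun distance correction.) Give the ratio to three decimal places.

0.770

A: cos θ_z = cos(54.6° − (-3.0°)) = 0.5358.
B: cos θ_z = cos(55.8° − (9.9°)) = 0.6959.
Ratio A/B = 0.5358 / 0.6959 = 0.7699.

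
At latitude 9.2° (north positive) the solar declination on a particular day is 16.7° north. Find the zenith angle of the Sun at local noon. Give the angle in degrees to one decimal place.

7.5°

At local solar noon the hour angle is zero, so the zenith angle is |φ − δ| = |9.2° − (16.7°)| = 7.5°.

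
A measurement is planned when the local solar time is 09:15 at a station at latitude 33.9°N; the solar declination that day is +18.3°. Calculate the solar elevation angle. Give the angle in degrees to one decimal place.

50.1°

Hour angle H = 15° × (9.25 − 12) = -41.25°.
cos θ_z = sin(33.9°) sin(18.3°) + cos(33.9°) cos(18.3°) cos(-41.25°) = 0.1751 + 0.5925 = 0.7676.
θ_z = arccos(0.7676) = 39.86°, so the elevation is 90° − 39.86° = 50.14°.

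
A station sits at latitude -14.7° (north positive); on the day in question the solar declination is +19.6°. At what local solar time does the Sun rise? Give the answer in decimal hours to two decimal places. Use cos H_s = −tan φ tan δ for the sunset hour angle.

cos H_s = −tan(-14.7°) · tan(19.6°) = 0.0934, so H_s = arccos(0.0934) = 84.64°.
Sunrise is at 12 − H_s/15 = 12 − 5.643 = 6.357 h local solar time.

6.36 h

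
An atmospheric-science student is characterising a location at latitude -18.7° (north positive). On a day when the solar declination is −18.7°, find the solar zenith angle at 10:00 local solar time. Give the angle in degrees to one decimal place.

Hour angle H = 15° × (10 − 12) = -30.00°.
With φ = -18.7°, δ = -18.7°, H = -30.00°: sin φ sin δ = 0.1028, cos φ cos δ cos H = 0.7770, so cos θ_z = 0.8798.
θ_z = arccos(0.8798) = 28.38°.

28.4°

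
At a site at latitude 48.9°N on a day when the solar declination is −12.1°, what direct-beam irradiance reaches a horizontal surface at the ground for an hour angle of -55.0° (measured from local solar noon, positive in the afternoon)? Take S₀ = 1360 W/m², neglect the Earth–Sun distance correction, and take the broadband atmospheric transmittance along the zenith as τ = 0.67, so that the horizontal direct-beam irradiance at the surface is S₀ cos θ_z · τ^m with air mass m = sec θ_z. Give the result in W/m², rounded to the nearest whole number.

cos θ_z = sin φ sin δ + cos φ cos δ cos H = (0.7536)(-0.2096) + (0.6574)(0.9778)(0.5736) = 0.2108.
Air mass m = 1/cos θ_z = 1/0.2108 = 4.744; τ^m = 0.67^4.744 = 0.1496.
Surface direct beam = 1360 × 0.2108 × 0.1496 = 42.89 W/m².

43 W/m²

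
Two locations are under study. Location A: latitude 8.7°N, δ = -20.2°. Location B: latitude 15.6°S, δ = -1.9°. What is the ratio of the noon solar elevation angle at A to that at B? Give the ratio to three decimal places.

0.801

A: 90° − |8.7 − (-20.2)| = 61.10°.
B: 90° − |-15.6 − (-1.9)| = 76.30°.
Ratio A/B = 61.1000 / 76.3000 = 0.8008.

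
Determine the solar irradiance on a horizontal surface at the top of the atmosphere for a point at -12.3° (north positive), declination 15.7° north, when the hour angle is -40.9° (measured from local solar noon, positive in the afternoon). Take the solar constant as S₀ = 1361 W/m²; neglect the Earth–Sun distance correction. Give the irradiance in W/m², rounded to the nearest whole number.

cos θ_z = sin(-12.3°) sin(15.7°) + cos(-12.3°) cos(15.7°) cos(-40.90°) = -0.0576 + 0.7110 = 0.6534.
Top-of-atmosphere irradiance = S₀ cos θ_z = 1361 × 0.6534 = 889.28 W/m².

889 W/m²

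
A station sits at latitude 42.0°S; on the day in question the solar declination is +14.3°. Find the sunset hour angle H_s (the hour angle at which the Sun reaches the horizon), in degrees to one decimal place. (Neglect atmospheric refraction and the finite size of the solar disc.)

The sunset hour angle satisfies cos H_s = −tan φ tan δ = 0.2295, giving H_s = 76.73°.

76.7°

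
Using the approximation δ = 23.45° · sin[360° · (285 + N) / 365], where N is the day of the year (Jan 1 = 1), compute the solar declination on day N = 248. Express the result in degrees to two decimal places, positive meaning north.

360 × (285 + 248) / 365 = 525.699°; sin(525.699°) = 0.2470.
δ = 23.45 × 0.2470 = 5.792° ≈ +5.79°.

+5.79°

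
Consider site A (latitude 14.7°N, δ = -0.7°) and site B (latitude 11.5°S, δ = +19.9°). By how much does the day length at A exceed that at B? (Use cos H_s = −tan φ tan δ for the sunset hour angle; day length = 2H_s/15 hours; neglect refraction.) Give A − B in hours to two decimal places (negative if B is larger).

+0.54 h

A: H_s = arccos(−tan 14.7° · tan -0.7°) = 89.82°, so 2H_s/15 = 11.9760 h.
B: H_s = arccos(−tan -11.5° · tan 19.9°) = 85.78°, so 2H_s/15 = 11.4373 h.
A − B = 11.9760 − 11.4373 = 0.5387 h.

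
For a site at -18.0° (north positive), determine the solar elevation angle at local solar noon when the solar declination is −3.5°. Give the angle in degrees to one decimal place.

75.5°

At local solar noon the hour angle is zero, so the elevation is 90° − |φ − δ| = 90° − |-18.0° − (-3.5°)| = 90° − 14.5° = 75.5°.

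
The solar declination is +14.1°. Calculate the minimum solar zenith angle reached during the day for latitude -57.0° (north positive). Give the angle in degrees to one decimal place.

At local solar noon the hour angle is zero, so the zenith angle is |φ − δ| = |-57.0° − (14.1°)| = 71.1°.

71.1°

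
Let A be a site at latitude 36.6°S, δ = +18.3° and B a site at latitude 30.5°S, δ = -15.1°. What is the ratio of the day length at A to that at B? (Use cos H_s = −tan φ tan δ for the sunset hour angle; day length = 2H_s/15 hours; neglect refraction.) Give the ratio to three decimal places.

0.764

A: H_s = arccos(−tan -36.6° · tan 18.3°) = 75.78°, so 2H_s/15 = 10.1040 h.
B: H_s = arccos(−tan -30.5° · tan -15.1°) = 99.15°, so 2H_s/15 = 13.2200 h.
Ratio A/B = 10.1040 / 13.2200 = 0.7643.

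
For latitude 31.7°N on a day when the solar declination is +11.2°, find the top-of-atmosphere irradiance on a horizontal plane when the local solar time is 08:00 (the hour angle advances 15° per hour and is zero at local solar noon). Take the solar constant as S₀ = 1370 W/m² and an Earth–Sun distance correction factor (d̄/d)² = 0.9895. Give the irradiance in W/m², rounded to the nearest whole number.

Hour angle H = 15° × (8 − 12) = -60.00°.
With φ = 31.7°, δ = 11.2°, H = -60.00°: sin φ sin δ = 0.1021, cos φ cos δ cos H = 0.4173, so cos θ_z = 0.5194.
Top-of-atmosphere irradiance = S₀ (d̄/d)² cos θ_z = 1370 × 0.9895 × 0.5194 = 704.11 W/m².

704 W/m²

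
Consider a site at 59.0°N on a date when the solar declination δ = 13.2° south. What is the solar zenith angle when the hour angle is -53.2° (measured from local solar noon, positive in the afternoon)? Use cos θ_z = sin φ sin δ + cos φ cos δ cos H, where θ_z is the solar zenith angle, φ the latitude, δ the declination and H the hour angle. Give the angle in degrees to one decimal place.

84.0°

cos θ_z = sin φ sin δ + cos φ cos δ cos H = (0.8572)(-0.2284) + (0.5150)(0.9736)(0.5990) = 0.1046.
θ_z = arccos(0.1046) = 84.00°.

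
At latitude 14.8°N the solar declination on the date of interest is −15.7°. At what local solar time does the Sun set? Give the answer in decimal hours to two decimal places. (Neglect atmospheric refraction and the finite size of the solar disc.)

17.72 h

The sunset hour angle satisfies cos H_s = −tan φ tan δ = 0.0743, giving H_s = 85.74°.
Sunset is at 12 + H_s/15 = 12 + 5.716 = 17.716 h local solar time.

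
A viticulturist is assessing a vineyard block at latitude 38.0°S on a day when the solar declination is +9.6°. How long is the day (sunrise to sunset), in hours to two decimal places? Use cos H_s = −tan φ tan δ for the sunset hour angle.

10.99 hours

The sunset hour angle satisfies cos H_s = −tan φ tan δ = 0.1321, giving H_s = 82.41°.
Day length = 2 H_s / 15° h⁻¹ = 164.82° / 15 = 10.988 h.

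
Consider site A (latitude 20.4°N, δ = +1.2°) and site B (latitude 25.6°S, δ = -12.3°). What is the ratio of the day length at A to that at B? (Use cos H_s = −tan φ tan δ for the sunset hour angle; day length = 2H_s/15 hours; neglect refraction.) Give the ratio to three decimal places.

0.942

A: H_s = arccos(−tan 20.4° · tan 1.2°) = 90.45°, so 2H_s/15 = 12.0600 h.
B: H_s = arccos(−tan -25.6° · tan -12.3°) = 96.00°, so 2H_s/15 = 12.8000 h.
Ratio A/B = 12.0600 / 12.8000 = 0.9422.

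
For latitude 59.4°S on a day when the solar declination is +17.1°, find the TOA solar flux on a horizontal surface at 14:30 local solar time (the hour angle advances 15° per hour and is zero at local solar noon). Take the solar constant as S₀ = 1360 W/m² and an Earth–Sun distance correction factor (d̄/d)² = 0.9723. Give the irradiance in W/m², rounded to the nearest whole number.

Hour angle H = 15° × (14.5 − 12) = 37.50°.
With φ = -59.4°, δ = 17.1°, H = 37.50°: sin φ sin δ = -0.2531, cos φ cos δ cos H = 0.3860, so cos θ_z = 0.1329.
Top-of-atmosphere irradiance = S₀ (d̄/d)² cos θ_z = 1360 × 0.9723 × 0.1329 = 175.74 W/m².

176 W/m²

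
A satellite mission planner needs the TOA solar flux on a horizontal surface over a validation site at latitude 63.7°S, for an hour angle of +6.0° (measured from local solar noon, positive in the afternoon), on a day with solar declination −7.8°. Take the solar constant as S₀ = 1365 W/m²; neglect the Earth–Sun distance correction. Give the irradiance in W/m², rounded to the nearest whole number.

cos θ_z = sin φ sin δ + cos φ cos δ cos H = (-0.8965)(-0.1357) + (0.4431)(0.9907)(0.9945) = 0.5582.
Top-of-atmosphere irradiance = S₀ cos θ_z = 1365 × 0.5582 = 761.94 W/m².

762 W/m²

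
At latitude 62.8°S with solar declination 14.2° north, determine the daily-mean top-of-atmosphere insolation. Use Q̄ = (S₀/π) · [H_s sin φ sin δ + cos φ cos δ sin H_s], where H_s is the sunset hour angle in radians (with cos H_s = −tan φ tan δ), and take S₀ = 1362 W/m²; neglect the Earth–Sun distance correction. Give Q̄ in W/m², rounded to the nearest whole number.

67 W/m²

−tan φ tan δ = −(-1.9458)(0.2530) = 0.4923; H_s = arccos(0.4923) = 60.51°. In radians, H_s = 1.0561.
H_s sin φ sin δ = 1.0561 × -0.8894 × 0.2453 = -0.2304.
cos φ cos δ sin H_s = 0.4571 × 0.9694 × 0.8704 = 0.3857.
Q̄ = (1362/π) × (-0.2304 + 0.3857) = 433.54 × 0.1553 = 67.33 W/m².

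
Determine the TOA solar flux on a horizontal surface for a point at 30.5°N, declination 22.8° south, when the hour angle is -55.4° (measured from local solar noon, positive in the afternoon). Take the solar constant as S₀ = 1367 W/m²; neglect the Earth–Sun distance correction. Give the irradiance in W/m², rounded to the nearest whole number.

348 W/m²

cos θ_z = sin(30.5°) sin(-22.8°) + cos(30.5°) cos(-22.8°) cos(-55.40°) = -0.1967 + 0.4510 = 0.2543.
Top-of-atmosphere irradiance = S₀ cos θ_z = 1367 × 0.2543 = 347.63 W/m².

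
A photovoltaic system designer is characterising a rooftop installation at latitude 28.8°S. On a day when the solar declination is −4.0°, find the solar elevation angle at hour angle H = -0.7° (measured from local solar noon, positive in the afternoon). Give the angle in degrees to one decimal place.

cos θ_z = sin(-28.8°) sin(-4.0°) + cos(-28.8°) cos(-4.0°) cos(-0.70°) = 0.0336 + 0.8741 = 0.9077.
θ_z = arccos(0.9077) = 24.81°, so the elevation is 90° − 24.81° = 65.19°.

65.2°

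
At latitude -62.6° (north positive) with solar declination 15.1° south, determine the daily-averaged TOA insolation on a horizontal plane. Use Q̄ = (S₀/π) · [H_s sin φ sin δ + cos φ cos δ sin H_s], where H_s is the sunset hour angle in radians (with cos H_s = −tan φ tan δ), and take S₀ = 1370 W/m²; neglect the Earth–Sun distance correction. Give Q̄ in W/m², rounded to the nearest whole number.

379 W/m²

−tan φ tan δ = −(-1.9292)(-0.2698) = -0.5205; H_s = arccos(-0.5205) = 121.37°. In radians, H_s = 2.1183.
H_s sin φ sin δ = 2.1183 × -0.8878 × -0.2605 = 0.4899.
cos φ cos δ sin H_s = 0.4602 × 0.9655 × 0.8538 = 0.3794.
Q̄ = (1370/π) × (0.4899 + 0.3794) = 436.08 × 0.8693 = 379.08 W/m².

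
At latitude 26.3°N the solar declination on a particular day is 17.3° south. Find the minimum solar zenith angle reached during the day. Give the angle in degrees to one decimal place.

43.6°

At local solar noon the hour angle is zero, so the zenith angle is |φ − δ| = |26.3° − (-17.3°)| = 43.6°.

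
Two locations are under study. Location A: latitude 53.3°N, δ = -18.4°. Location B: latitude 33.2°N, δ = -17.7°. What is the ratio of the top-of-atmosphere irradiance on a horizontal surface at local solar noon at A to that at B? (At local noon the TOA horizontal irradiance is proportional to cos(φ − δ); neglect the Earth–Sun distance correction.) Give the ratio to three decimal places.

0.498

A: cos θ_z = cos(53.3° − (-18.4°)) = 0.3140.
B: cos θ_z = cos(33.2° − (-17.7°)) = 0.6307.
Ratio A/B = 0.3140 / 0.6307 = 0.4979.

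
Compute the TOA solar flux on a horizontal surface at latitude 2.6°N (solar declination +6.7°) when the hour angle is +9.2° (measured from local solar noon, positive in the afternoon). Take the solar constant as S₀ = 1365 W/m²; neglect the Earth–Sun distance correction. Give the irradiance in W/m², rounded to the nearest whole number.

1344 W/m²

cos θ_z = sin(2.6°) sin(6.7°) + cos(2.6°) cos(6.7°) cos(9.20°) = 0.0053 + 0.9794 = 0.9847.
Top-of-atmosphere irradiance = S₀ cos θ_z = 1365 × 0.9847 = 1344.12 W/m².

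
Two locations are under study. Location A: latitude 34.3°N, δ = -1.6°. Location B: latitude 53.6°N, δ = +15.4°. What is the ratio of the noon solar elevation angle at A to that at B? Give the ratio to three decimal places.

A: 90° − |34.3 − (-1.6)| = 54.10°.
B: 90° − |53.6 − (15.4)| = 51.80°.
Ratio A/B = 54.1000 / 51.8000 = 1.0444.

1.044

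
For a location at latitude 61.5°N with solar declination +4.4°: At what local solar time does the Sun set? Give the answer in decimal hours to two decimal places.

−tan φ tan δ = −(1.8418)(0.0769) = -0.1416; H_s = arccos(-0.1416) = 98.14°.
Sunset is at 12 + H_s/15 = 12 + 6.543 = 18.543 h local solar time.

18.54 h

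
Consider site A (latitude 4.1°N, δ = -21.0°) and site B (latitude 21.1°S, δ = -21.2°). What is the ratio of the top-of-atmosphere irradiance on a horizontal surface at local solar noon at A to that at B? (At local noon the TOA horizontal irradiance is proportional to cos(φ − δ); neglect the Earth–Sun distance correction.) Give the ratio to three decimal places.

0.906

A: cos θ_z = cos(4.1° − (-21.0°)) = 0.9056.
B: cos θ_z = cos(-21.1° − (-21.2°)) = 1.0000.
Ratio A/B = 0.9056 / 1.0000 = 0.9056.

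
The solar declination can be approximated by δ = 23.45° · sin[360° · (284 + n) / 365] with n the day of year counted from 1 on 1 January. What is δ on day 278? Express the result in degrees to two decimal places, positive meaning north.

360 × (284 + 278) / 365 = 554.301°; sin(554.301°) = -0.2470.
δ = 23.45 × -0.2470 = -5.792° ≈ -5.79°.

-5.79°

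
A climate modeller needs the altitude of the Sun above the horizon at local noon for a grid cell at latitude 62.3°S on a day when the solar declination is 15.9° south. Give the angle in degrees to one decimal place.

At local solar noon the hour angle is zero, so the elevation is 90° − |φ − δ| = 90° − |-62.3° − (-15.9°)| = 90° − 46.4° = 43.6°.

43.6°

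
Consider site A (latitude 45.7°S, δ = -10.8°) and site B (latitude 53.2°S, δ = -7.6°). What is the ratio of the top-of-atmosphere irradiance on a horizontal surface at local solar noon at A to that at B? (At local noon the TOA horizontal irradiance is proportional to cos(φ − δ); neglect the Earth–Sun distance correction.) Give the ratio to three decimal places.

1.172

A: cos θ_z = cos(-45.7° − (-10.8°)) = 0.8202.
B: cos θ_z = cos(-53.2° − (-7.6°)) = 0.6997.
Ratio A/B = 0.8202 / 0.6997 = 1.1722.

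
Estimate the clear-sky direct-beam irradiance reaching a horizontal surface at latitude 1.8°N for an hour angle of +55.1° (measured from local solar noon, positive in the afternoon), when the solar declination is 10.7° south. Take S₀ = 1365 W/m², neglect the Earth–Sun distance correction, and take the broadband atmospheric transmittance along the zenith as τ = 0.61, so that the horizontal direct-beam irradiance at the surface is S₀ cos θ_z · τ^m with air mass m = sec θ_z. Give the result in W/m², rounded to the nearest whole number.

312 W/m²

With φ = 1.8°, δ = -10.7°, H = 55.10°: sin φ sin δ = -0.0058, cos φ cos δ cos H = 0.5619, so cos θ_z = 0.5561.
Air mass m = 1/cos θ_z = 1/0.5561 = 1.798; τ^m = 0.61^1.798 = 0.4112.
Surface direct beam = 1365 × 0.5561 × 0.4112 = 312.13 W/m².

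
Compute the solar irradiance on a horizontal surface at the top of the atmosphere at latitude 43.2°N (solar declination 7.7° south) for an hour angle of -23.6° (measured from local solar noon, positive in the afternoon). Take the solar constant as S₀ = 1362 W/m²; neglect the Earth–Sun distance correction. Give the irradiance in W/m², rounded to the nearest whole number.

cos θ_z = sin(43.2°) sin(-7.7°) + cos(43.2°) cos(-7.7°) cos(-23.60°) = -0.0917 + 0.6620 = 0.5703.
Top-of-atmosphere irradiance = S₀ cos θ_z = 1362 × 0.5703 = 776.75 W/m².

777 W/m²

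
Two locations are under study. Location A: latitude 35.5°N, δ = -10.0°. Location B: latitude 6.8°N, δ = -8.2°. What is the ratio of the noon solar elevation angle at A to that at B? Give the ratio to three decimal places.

0.593

A: 90° − |35.5 − (-10.0)| = 44.50°.
B: 90° − |6.8 − (-8.2)| = 75.00°.
Ratio A/B = 44.5000 / 75.0000 = 0.5933.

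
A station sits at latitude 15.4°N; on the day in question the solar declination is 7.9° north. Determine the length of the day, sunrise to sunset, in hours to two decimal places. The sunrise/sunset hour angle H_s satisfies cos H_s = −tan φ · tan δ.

12.29 hours

cos H_s = −tan(15.4°) · tan(7.9°) = -0.0382, so H_s = arccos(-0.0382) = 92.19°.
Day length = 2 H_s / 15° h⁻¹ = 184.38° / 15 = 12.292 h.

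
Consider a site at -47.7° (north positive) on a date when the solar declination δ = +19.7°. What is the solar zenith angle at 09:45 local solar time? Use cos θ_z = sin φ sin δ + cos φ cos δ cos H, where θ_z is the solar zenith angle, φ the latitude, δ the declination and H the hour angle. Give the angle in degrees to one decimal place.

Hour angle H = 15° × (9.75 − 12) = -33.75°.
cos θ_z = sin φ sin δ + cos φ cos δ cos H = (-0.7396)(0.3371) + (0.6730)(0.9415)(0.8315) = 0.2775.
θ_z = arccos(0.2775) = 73.89°.

73.9°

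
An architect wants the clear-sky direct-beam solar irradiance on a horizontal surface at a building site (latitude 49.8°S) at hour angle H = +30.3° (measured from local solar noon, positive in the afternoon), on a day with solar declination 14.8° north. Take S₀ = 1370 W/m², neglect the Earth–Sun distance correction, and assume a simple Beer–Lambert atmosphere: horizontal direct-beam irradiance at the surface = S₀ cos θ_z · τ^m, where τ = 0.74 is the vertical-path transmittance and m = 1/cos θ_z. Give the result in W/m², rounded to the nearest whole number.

cos θ_z = sin(-49.8°) sin(14.8°) + cos(-49.8°) cos(14.8°) cos(30.30°) = -0.1951 + 0.5388 = 0.3437.
Air mass m = 1/cos θ_z = 1/0.3437 = 2.910; τ^m = 0.74^2.910 = 0.4164.
Surface direct beam = 1370 × 0.3437 × 0.4164 = 196.07 W/m².

196 W/m²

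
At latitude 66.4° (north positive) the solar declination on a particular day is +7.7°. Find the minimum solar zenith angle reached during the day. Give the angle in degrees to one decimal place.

58.7°

At local solar noon the hour angle is zero, so the zenith angle is |φ − δ| = |66.4° − (7.7°)| = 58.7°.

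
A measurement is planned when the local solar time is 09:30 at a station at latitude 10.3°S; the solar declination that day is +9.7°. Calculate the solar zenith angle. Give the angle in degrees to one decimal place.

Hour angle H = 15° × (9.5 − 12) = -37.50°.
With φ = -10.3°, δ = 9.7°, H = -37.50°: sin φ sin δ = -0.0301, cos φ cos δ cos H = 0.7694, so cos θ_z = 0.7393.
θ_z = arccos(0.7393) = 42.33°.

42.3°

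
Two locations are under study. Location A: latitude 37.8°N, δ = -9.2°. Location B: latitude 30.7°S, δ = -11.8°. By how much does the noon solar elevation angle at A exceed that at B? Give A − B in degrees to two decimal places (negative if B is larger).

A: 90° − |37.8 − (-9.2)| = 43.00°.
B: 90° − |-30.7 − (-11.8)| = 71.10°.
A − B = 43.00 − 71.10 = -28.10°.

-28.10°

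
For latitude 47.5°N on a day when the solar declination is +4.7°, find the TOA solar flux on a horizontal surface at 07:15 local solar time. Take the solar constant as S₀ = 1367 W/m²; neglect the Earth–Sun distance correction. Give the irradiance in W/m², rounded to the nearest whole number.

378 W/m²

Hour angle H = 15° × (7.25 − 12) = -71.25°.
cos θ_z = sin(47.5°) sin(4.7°) + cos(47.5°) cos(4.7°) cos(-71.25°) = 0.0604 + 0.2164 = 0.2768.
Top-of-atmosphere irradiance = S₀ cos θ_z = 1367 × 0.2768 = 378.39 W/m².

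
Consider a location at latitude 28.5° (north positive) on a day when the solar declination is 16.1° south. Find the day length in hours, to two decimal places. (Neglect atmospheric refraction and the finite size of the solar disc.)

cos H_s = −tan(28.5°) · tan(-16.1°) = 0.1567, so H_s = arccos(0.1567) = 80.98°.
Day length = 2 H_s / 15° h⁻¹ = 161.96° / 15 = 10.797 h.

10.80 hours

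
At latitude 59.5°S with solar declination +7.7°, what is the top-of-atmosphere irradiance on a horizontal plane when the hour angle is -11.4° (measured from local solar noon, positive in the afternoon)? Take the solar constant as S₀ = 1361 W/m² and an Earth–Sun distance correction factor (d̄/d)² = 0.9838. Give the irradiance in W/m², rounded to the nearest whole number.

506 W/m²

cos θ_z = sin φ sin δ + cos φ cos δ cos H = (-0.8616)(0.1340) + (0.5075)(0.9910)(0.9803) = 0.3776.
Top-of-atmosphere irradiance = S₀ (d̄/d)² cos θ_z = 1361 × 0.9838 × 0.3776 = 505.59 W/m².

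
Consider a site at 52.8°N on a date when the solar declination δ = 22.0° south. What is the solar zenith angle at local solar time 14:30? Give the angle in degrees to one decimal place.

81.6°

Hour angle H = 15° × (14.5 − 12) = 37.50°.
cos θ_z = sin(52.8°) sin(-22.0°) + cos(52.8°) cos(-22.0°) cos(37.50°) = -0.2984 + 0.4447 = 0.1463.
θ_z = arccos(0.1463) = 81.59°.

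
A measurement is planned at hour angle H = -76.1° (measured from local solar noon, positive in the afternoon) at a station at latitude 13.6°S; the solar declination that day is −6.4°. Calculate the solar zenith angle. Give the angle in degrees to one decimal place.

cos θ_z = sin(-13.6°) sin(-6.4°) + cos(-13.6°) cos(-6.4°) cos(-76.10°) = 0.0262 + 0.2320 = 0.2582.
θ_z = arccos(0.2582) = 75.04°.

75.0°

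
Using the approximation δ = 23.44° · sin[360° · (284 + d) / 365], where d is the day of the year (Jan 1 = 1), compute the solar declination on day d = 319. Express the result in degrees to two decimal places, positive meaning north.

-19.14°

360 × (284 + 319) / 365 = 594.740°; sin(594.740°) = -0.8165.
δ = 23.44 × -0.8165 = -19.139° ≈ -19.14°.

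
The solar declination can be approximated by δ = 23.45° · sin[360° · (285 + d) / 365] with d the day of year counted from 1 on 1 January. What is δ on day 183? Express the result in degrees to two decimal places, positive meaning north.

+22.97°

360 × (285 + 183) / 365 = 461.589°; sin(461.589°) = 0.9796.
δ = 23.45 × 0.9796 = 22.972° ≈ +22.97°.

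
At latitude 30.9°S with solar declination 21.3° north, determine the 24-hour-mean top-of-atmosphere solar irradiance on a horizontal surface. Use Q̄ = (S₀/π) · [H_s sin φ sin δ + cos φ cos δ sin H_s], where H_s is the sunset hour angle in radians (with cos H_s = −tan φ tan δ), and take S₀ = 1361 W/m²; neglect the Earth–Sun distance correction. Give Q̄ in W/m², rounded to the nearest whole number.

229 W/m²

The sunset hour angle satisfies cos H_s = −tan φ tan δ = 0.2333, giving H_s = 76.51°. In radians, H_s = 1.3354.
H_s sin φ sin δ = 1.3354 × -0.5135 × 0.3633 = -0.2491.
cos φ cos δ sin H_s = 0.8581 × 0.9317 × 0.9724 = 0.7774.
Q̄ = (1361/π) × (-0.2491 + 0.7774) = 433.22 × 0.5283 = 228.87 W/m².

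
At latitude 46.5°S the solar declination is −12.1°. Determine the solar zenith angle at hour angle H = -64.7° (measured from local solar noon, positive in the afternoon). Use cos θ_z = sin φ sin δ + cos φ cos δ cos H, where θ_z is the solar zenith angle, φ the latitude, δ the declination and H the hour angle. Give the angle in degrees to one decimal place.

With φ = -46.5°, δ = -12.1°, H = -64.70°: sin φ sin δ = 0.1521, cos φ cos δ cos H = 0.2876, so cos θ_z = 0.4397.
θ_z = arccos(0.4397) = 63.92°.

63.9°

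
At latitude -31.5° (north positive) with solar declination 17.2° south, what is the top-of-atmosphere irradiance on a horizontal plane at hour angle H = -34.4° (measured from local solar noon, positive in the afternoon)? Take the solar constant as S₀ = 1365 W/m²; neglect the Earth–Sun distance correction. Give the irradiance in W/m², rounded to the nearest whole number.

With φ = -31.5°, δ = -17.2°, H = -34.40°: sin φ sin δ = 0.1545, cos φ cos δ cos H = 0.6721, so cos θ_z = 0.8266.
Top-of-atmosphere irradiance = S₀ cos θ_z = 1365 × 0.8266 = 1128.31 W/m².

1128 W/m²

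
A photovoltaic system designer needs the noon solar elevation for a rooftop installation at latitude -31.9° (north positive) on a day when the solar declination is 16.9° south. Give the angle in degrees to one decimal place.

At local solar noon the hour angle is zero, so the elevation is 90° − |φ − δ| = 90° − |-31.9° − (-16.9°)| = 90° − 15.0° = 75.0°.

75.0°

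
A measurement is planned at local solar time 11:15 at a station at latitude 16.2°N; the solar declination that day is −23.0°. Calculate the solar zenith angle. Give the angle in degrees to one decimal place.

40.7°

Hour angle H = 15° × (11.25 − 12) = -11.25°.
cos θ_z = sin(16.2°) sin(-23.0°) + cos(16.2°) cos(-23.0°) cos(-11.25°) = -0.1090 + 0.8670 = 0.7580.
θ_z = arccos(0.7580) = 40.71°.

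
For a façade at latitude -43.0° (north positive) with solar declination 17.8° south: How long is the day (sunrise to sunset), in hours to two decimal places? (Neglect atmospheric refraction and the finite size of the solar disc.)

14.32 hours

cos H_s = −tan(-43.0°) · tan(-17.8°) = -0.2994, so H_s = arccos(-0.2994) = 107.42°.
Day length = 2 H_s / 15° h⁻¹ = 214.84° / 15 = 14.323 h.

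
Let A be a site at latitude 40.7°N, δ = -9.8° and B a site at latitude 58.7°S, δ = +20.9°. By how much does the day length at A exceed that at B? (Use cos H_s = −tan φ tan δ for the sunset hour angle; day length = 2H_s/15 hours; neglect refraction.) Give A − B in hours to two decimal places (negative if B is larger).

+4.05 h

A: H_s = arccos(−tan 40.7° · tan -9.8°) = 81.46°, so 2H_s/15 = 10.8613 h.
B: H_s = arccos(−tan -58.7° · tan 20.9°) = 51.09°, so 2H_s/15 = 6.8120 h.
A − B = 10.8613 − 6.8120 = 4.0493 h.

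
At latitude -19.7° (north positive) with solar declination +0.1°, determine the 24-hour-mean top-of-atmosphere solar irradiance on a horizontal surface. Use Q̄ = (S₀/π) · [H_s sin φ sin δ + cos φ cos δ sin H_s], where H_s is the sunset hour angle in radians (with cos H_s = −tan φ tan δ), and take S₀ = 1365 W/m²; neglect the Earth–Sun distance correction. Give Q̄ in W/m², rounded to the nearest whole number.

cos H_s = −tan(-19.7°) · tan(0.1°) = 0.0006, so H_s = arccos(0.0006) = 89.97°. In radians, H_s = 1.5703.
H_s sin φ sin δ = 1.5703 × -0.3371 × 0.0017 = -0.0009.
cos φ cos δ sin H_s = 0.9415 × 1.0000 × 1.0000 = 0.9415.
Q̄ = (1365/π) × (-0.0009 + 0.9415) = 434.49 × 0.9406 = 408.68 W/m².

409 W/m²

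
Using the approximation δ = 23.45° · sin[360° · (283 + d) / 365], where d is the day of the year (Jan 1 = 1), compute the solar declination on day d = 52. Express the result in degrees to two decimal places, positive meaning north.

360 × (283 + 52) / 365 = 330.411°; sin(330.411°) = -0.4938.
δ = 23.45 × -0.4938 = -11.580° ≈ -11.58°.

-11.58°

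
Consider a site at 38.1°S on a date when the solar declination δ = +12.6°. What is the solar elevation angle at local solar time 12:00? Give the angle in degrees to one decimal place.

Hour angle H = 15° × (12 − 12) = 0.00°.
With φ = -38.1°, δ = 12.6°, H = 0.00°: sin φ sin δ = -0.1346, cos φ cos δ cos H = 0.7680, so cos θ_z = 0.6334.
θ_z = arccos(0.6334) = 50.70°, so the elevation is 90° − 50.70° = 39.30°.

39.3°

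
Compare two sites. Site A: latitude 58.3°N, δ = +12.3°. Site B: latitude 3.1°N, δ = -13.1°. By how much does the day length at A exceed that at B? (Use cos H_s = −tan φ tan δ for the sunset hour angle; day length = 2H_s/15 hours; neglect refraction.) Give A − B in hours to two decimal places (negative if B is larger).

+2.85 h

A: H_s = arccos(−tan 58.3° · tan 12.3°) = 110.67°, so 2H_s/15 = 14.7560 h.
B: H_s = arccos(−tan 3.1° · tan -13.1°) = 89.28°, so 2H_s/15 = 11.9040 h.
A − B = 14.7560 − 11.9040 = 2.8520 h.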